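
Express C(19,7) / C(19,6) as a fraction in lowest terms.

13/7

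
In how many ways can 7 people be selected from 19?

50388

This is C(19,7) = 50388.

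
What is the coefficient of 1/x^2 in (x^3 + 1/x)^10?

General term: C(10,j)·(x^3)^j·(1/x)^(10-j), with x-exponent 3j − 1(10−j) = 4j − 10.
Set 4j − 10 = -2: j = 2.
C(10,2) = 45; 1^2 = 1; 1^8 = 1.
Coefficient = 45 · 1 · 1 = 45.

45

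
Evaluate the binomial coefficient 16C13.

C(16,13) = C(16,3) by symmetry.
C(16,3) = (16·15·14) / 3! = 3360 / 6 = 560.

560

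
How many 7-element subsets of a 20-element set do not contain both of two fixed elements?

All 7-subsets: C(20,7) = 77520. Those containing both fixed elements: C(18,5) = 8568.
77520 − 8568 = 68952.

68952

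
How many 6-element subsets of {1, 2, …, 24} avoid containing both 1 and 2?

All 6-subsets: C(24,6) = 134596. Those containing both fixed elements: C(22,4) = 7315.
134596 − 7315 = 127281.

127281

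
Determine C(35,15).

C(35,15) = (35·34·33·32·31·30·29·28·27·26·25·24·23·22·21) / 15! = 4247252019052922880000 / 1307674368000 = 3247943160.

3247943160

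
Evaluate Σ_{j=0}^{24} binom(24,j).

16777216

The entries of row 24 sum to 2^24 = 16777216.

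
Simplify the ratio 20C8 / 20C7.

C(n,k+1)/C(n,k) = (n−k)/(k+1) = (20−7)/(7+1) = 13/8.

13/8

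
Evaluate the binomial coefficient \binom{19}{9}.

C(19,9) = (19·18·17·16·15·14·13·12·11) / 9! = 33522128640 / 362880 = 92378.

92378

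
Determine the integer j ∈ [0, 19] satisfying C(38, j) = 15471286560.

C(38,j) increases on 0 ≤ j ≤ 19. C(38,14) = 9669554100 and C(38,15) = 15471286560, so j = 15.

15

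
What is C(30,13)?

119759850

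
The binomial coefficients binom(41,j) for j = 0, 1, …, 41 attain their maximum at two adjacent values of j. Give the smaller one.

For odd n = 41, C(41,j) peaks at j = (n−1)/2 and (n+1)/2; the smaller is 20.

20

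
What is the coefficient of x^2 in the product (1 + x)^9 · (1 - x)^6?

Coefficient of x^2 = Σ_{j} C(9,j)·1^j·C(6,2-j)·(-1)^(2-j) for j from 0 to 2.
= 15 + (-54) + 36 = -3.

-3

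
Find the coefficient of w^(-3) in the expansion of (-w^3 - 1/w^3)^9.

-126

General term: C(9,j)·(-w^3)^j·(-1/w^3)^(9-j), with w-exponent 3j − 3(9−j) = 6j − 27.
Set 6j − 27 = -3: j = 4.
C(9,4) = 126; (-1)^4 = 1; (-1)^5 = -1.
Coefficient = 126 · 1 · (-1) = -126.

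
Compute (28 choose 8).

3108105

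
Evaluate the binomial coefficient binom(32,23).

C(32,23) = C(32,9) by symmetry.
C(32,9) = (32·31·30·29·28·27·26·25·24) / 9! = 10178348544000 / 362880 = 28048800.

28048800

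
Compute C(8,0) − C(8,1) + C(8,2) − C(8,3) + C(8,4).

The partial alternating sum Σ_{k=0}^{4} (−1)^k C(8,k) = (−1)^4 C(7,4) = 35.

35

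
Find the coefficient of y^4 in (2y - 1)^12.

7920

The general term is C(12,j)·(2y)^j·(-1)^(12-j); the y^4 term has j = 4.
C(12,4) = 495.
Coefficient = C(12,4) · 2^4 = 495 · 16 = 7920.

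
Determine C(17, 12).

6188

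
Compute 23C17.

100947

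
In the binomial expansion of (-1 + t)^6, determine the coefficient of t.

-6

The general term is C(6,j)·(-1)^j·(t)^(6-j); the t^1 term has j = 5.
C(6,5) = 6.
Coefficient = C(6,5) · (-1)^5 = 6 · (-1) = -6.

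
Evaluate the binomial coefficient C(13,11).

C(13,11) = C(13,2) by symmetry.
C(13,2) = (13·12) / 2! = 156 / 2 = 78.

78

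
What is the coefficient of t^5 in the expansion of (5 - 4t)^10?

-806400000

The general term is C(10,j)·(5)^j·(-4t)^(10-j); the t^5 term has j = 5.
C(10,5) = 252.
Coefficient = C(10,5) · 5^5 · (-4)^5 = 252 · 3125 · (-1024) = -806400000.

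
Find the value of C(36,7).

8347680

C(36,7) = (36·35·34·33·32·31·30) / 7! = 42072307200 / 5040 = 8347680.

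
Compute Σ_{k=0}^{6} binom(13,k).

1 + 13 + 78 + 286 + 715 + 1287 + 1716 = 4096.

4096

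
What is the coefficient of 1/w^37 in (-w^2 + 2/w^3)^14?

General term: C(14,j)·(-w^2)^j·(2/w^3)^(14-j), with w-exponent 2j − 3(14−j) = 5j − 42.
Set 5j − 42 = -37: j = 1.
C(14,1) = 14; (-1)^1 = -1; 2^13 = 8192.
Coefficient = 14 · (-1) · 8192 = -114688.

-114688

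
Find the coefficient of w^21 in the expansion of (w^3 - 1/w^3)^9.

General term: C(9,j)·(w^3)^j·(-1/w^3)^(9-j), with w-exponent 3j − 3(9−j) = 6j − 27.
Set 6j − 27 = 21: j = 8.
C(9,8) = 9; 1^8 = 1; (-1)^1 = -1.
Coefficient = 9 · 1 · (-1) = -9.

-9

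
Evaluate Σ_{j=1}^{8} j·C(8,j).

1024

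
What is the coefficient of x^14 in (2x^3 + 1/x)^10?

13440

General term: C(10,j)·(2x^3)^j·(1/x)^(10-j), with x-exponent 3j − 1(10−j) = 4j − 10.
Set 4j − 10 = 14: j = 6.
C(10,6) = 210; 2^6 = 64; 1^4 = 1.
Coefficient = 210 · 64 · 1 = 13440.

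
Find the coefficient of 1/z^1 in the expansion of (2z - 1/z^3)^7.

General term: C(7,j)·(2z)^j·(-1/z^3)^(7-j), with z-exponent 1j − 3(7−j) = 4j − 21.
Set 4j − 21 = -1: j = 5.
C(7,5) = 21; 2^5 = 32; (-1)^2 = 1.
Coefficient = 21 · 32 · 1 = 672.

672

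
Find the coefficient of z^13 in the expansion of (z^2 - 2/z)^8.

-16

General term: C(8,j)·(z^2)^j·(-2/z)^(8-j), with z-exponent 2j − 1(8−j) = 3j − 8.
Set 3j − 8 = 13: j = 7.
C(8,7) = 8; 1^7 = 1; (-2)^1 = -2.
Coefficient = 8 · 1 · (-2) = -16.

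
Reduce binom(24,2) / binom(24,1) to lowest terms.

23/2

C(n,k+1)/C(n,k) = (n−k)/(k+1) = (24−1)/(1+1) = 23/2.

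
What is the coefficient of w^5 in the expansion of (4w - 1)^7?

21504

The general term is C(7,j)·(4w)^j·(-1)^(7-j); the w^5 term has j = 5.
C(7,5) = 21.
Coefficient = C(7,5) · 4^5 = 21 · 1024 = 21504.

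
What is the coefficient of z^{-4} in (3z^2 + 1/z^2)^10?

17010

General term: C(10,j)·(3z^2)^j·(1/z^2)^(10-j), with z-exponent 2j − 2(10−j) = 4j − 20.
Set 4j − 20 = -4: j = 4.
C(10,4) = 210; 3^4 = 81; 1^6 = 1.
Coefficient = 210 · 81 · 1 = 17010.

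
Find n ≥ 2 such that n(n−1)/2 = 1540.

n(n−1)/2 = 1540 ⇒ n(n−1) = 3080. Since 56·55 = 3080, n = 56.

56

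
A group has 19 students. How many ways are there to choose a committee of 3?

969

This is C(19,3) = 969.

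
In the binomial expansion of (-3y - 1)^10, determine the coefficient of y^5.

61236

The general term is C(10,j)·(-3y)^j·(-1)^(10-j); the y^5 term has j = 5.
C(10,5) = 252.
Coefficient = C(10,5) · (-3)^5 · (-1)^5 = 252 · (-243) · (-1) = 61236.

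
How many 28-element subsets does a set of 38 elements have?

C(38,28) = C(38,10) by symmetry.
C(38,10) = (38·37·36·35·34·33·32·31·30·29) / 10! = 1715456253772800 / 3628800 = 472733756.

472733756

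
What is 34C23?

286097760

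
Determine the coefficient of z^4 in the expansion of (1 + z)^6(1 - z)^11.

-40

Coefficient of z^4 = Σ_{j} C(6,j)·1^j·C(11,4-j)·(-1)^(4-j) for j from 0 to 4.
= 330 + (-990) + 825 + (-220) + 15 = -40.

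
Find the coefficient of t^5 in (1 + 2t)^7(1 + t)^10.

Coefficient of t^5 = Σ_{j} C(7,j)·2^j·C(10,5-j)·1^(5-j) for j from 0 to 5.
= 252 + 2940 + 10080 + 12600 + 5600 + 672 = 32144.

32144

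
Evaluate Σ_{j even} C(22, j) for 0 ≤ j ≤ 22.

2097152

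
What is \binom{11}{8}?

165

C(11,8) = C(11,3) by symmetry.
C(11,3) = (11·10·9) / 3! = 990 / 6 = 165.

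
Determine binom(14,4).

1001

C(14,4) = (14·13·12·11) / 4! = 24024 / 24 = 1001.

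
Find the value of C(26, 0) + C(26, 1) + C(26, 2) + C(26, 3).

1 + 26 + 325 + 2600 = 2952.

2952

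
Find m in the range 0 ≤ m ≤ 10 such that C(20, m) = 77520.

7

C(20,m) increases on 0 ≤ m ≤ 10. C(20,6) = 38760 and C(20,7) = 77520, so m = 7.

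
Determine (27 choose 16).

13037895

C(27,16) = C(27,11) by symmetry.
C(27,11) = (27·26·25·24·23·22·21·20·19·18·17) / 11! = 520431047136000 / 39916800 = 13037895.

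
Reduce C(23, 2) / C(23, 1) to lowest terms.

11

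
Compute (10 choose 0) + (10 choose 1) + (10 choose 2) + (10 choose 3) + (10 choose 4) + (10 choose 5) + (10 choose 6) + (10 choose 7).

1 + 10 + 45 + 120 + 210 + 252 + 210 + 120 = 968.

968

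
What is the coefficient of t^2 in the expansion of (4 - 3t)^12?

622854144

The general term is C(12,j)·(4)^j·(-3t)^(12-j); the t^2 term has j = 10.
C(12,10) = 66.
Coefficient = C(12,10) · 4^10 · (-3)^2 = 66 · 1048576 · 9 = 622854144.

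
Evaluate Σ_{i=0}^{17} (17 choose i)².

Σ C(17,i)² is the coefficient of x^17 in (1+x)^17(1+x)^17 = (1+x)^34, i.e. C(34,17) = 2333606220.

2333606220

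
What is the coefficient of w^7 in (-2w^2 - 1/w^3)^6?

General term: C(6,j)·(-2w^2)^j·(-1/w^3)^(6-j), with w-exponent 2j − 3(6−j) = 5j − 18.
Set 5j − 18 = 7: j = 5.
C(6,5) = 6; (-2)^5 = -32; (-1)^1 = -1.
Coefficient = 6 · (-32) · (-1) = 192.

192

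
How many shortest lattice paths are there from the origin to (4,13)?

2380

Each path is a sequence of 17 steps with 4 rights: C(17,4) = 2380.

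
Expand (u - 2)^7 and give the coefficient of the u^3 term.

560

The general term is C(7,j)·(u)^j·(-2)^(7-j); the u^3 term has j = 3.
C(7,3) = 35.
Coefficient = C(7,3) · (-2)^4 = 35 · 16 = 560.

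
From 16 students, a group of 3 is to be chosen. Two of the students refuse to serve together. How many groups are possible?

All 3-subsets: C(16,3) = 560. Those containing both fixed elements: C(14,1) = 14.
560 − 14 = 546.

546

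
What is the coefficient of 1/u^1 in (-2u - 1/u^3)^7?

-672

General term: C(7,j)·(-2u)^j·(-1/u^3)^(7-j), with u-exponent 1j − 3(7−j) = 4j − 21.
Set 4j − 21 = -1: j = 5.
C(7,5) = 21; (-2)^5 = -32; (-1)^2 = 1.
Coefficient = 21 · (-32) · 1 = -672.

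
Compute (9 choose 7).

C(9,7) = C(9,2) by symmetry.
C(9,2) = (9·8) / 2! = 72 / 2 = 36.

36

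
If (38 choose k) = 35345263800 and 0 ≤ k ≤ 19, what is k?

C(38,k) increases on 0 ≤ k ≤ 19. C(38,18) = 33578000610 and C(38,19) = 35345263800, so k = 19.

19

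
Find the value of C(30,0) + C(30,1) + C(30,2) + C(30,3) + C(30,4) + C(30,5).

174437

1 + 30 + 435 + 4060 + 27405 + 142506 = 174437.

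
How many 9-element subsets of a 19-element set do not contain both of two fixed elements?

All 9-subsets: C(19,9) = 92378. Those containing both fixed elements: C(17,7) = 19448.
92378 − 19448 = 72930.

72930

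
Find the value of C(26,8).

C(26,8) = (26·25·24·23·22·21·20·19) / 8! = 62990928000 / 40320 = 1562275.

1562275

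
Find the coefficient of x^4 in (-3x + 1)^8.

The general term is C(8,j)·(-3x)^j·(1)^(8-j); the x^4 term has j = 4.
C(8,4) = 70.
Coefficient = C(8,4) · (-3)^4 = 70 · 81 = 5670.

5670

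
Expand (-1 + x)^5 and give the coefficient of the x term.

The general term is C(5,j)·(-1)^j·(x)^(5-j); the x^1 term has j = 4.
C(5,4) = 5.
Coefficient = C(5,4) = 5.

5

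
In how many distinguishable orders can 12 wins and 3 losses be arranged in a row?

455

Choose positions for the wins: C(15,12) = 455.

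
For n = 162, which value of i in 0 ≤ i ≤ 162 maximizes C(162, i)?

81

C(162,i) is maximized at i = 162/2 = 81.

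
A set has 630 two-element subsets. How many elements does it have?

36

n(n−1)/2 = 630 ⇒ n(n−1) = 1260. Since 36·35 = 1260, n = 36.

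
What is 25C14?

C(25,14) = C(25,11) by symmetry.
C(25,11) = (25·24·23·22·21·20·19·18·17·16·15) / 11! = 177925144320000 / 39916800 = 4457400.

4457400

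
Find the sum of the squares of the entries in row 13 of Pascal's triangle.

10400600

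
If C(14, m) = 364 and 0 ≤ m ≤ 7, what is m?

3

C(14,m) increases on 0 ≤ m ≤ 7. C(14,2) = 91 and C(14,3) = 364, so m = 3.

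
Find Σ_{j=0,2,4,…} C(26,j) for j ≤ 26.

33554432

Half of (1+1)^26 + (1−1)^26 gives the even-index sum: 2^25 = 33554432.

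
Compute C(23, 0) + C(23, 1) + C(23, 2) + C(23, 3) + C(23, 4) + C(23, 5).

44552

1 + 23 + 253 + 1771 + 8855 + 33649 = 44552.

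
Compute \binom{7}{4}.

35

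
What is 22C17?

26334

C(22,17) = C(22,5) by symmetry.
C(22,5) = (22·21·20·19·18) / 5! = 3160080 / 120 = 26334.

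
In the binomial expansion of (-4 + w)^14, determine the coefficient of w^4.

1049624576

The general term is C(14,j)·(-4)^j·(w)^(14-j); the w^4 term has j = 10.
C(14,10) = 1001.
Coefficient = C(14,10) · (-4)^10 = 1001 · 1048576 = 1049624576.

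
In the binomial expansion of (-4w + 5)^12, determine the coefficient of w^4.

49500000000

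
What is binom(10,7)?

120

C(10,7) = C(10,3) by symmetry.
C(10,3) = (10·9·8) / 3! = 720 / 6 = 120.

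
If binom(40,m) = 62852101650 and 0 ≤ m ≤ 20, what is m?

16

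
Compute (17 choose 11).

12376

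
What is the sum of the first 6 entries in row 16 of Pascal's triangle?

6885

1 + 16 + 120 + 560 + 1820 + 4368 = 6885.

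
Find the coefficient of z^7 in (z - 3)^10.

-3240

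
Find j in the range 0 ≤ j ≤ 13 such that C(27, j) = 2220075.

C(27,j) increases on 0 ≤ j ≤ 13. C(27,7) = 888030 and C(27,8) = 2220075, so j = 8.

8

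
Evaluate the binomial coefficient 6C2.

15

C(6,2) = (6·5) / 2! = 30 / 2 = 15.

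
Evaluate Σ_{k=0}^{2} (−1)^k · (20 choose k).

171

The partial alternating sum Σ_{k=0}^{2} (−1)^k C(20,k) = (−1)^2 C(19,2) = 171.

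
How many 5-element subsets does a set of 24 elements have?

42504

C(24,5) = (24·23·22·21·20) / 5! = 5100480 / 120 = 42504.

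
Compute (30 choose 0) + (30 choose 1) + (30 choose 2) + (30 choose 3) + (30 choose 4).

31931

1 + 30 + 435 + 4060 + 27405 = 31931.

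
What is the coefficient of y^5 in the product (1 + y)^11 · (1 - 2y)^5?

210

Coefficient of y^5 = Σ_{j} C(11,j)·1^j·C(5,5-j)·(-2)^(5-j) for j from 0 to 5.
= (-32) + 880 + (-4400) + 6600 + (-3300) + 462 = 210.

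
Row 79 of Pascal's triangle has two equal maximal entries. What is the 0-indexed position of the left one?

39

For odd n = 79, C(79,m) peaks at m = (n−1)/2 and (n+1)/2; the smaller is 39.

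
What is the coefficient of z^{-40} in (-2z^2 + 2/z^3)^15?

General term: C(15,j)·(-2z^2)^j·(2/z^3)^(15-j), with z-exponent 2j − 3(15−j) = 5j − 45.
Set 5j − 45 = -40: j = 1.
C(15,1) = 15; (-2)^1 = -2; 2^14 = 16384.
Coefficient = 15 · (-2) · 16384 = -491520.

-491520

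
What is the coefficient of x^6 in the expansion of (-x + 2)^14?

The general term is C(14,j)·(-x)^j·(2)^(14-j); the x^6 term has j = 6.
C(14,6) = 3003.
Coefficient = C(14,6) · 2^8 = 3003 · 256 = 768768.

768768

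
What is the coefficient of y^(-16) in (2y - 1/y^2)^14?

16016

General term: C(14,j)·(2y)^j·(-1/y^2)^(14-j), with y-exponent 1j − 2(14−j) = 3j − 28.
Set 3j − 28 = -16: j = 4.
C(14,4) = 1001; 2^4 = 16; (-1)^10 = 1.
Coefficient = 1001 · 16 · 1 = 16016.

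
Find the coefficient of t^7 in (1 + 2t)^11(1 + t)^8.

1093760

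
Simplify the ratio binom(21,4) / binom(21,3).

C(n,k+1)/C(n,k) = (n−k)/(k+1) = (21−3)/(3+1) = 18/4 = 9/2.

9/2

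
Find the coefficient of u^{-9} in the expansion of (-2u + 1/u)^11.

-22

General term: C(11,j)·(-2u)^j·(1/u)^(11-j), with u-exponent 1j − 1(11−j) = 2j − 11.
Set 2j − 11 = -9: j = 1.
C(11,1) = 11; (-2)^1 = -2; 1^10 = 1.
Coefficient = 11 · (-2) · 1 = -22.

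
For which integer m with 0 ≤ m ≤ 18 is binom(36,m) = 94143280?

9

C(36,m) increases on 0 ≤ m ≤ 18. C(36,8) = 30260340 and C(36,9) = 94143280, so m = 9.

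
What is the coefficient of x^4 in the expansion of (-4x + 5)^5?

6400

The general term is C(5,j)·(-4x)^j·(5)^(5-j); the x^4 term has j = 4.
C(5,4) = 5.
Coefficient = C(5,4) · (-4)^4 · 5^1 = 5 · 256 · 5 = 6400.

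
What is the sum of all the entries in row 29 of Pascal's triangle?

536870912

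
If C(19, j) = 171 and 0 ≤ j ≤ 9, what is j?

2

C(19,j) increases on 0 ≤ j ≤ 9. C(19,1) = 19 and C(19,2) = 171, so j = 2.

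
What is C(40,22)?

113380261800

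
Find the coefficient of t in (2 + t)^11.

11264

The general term is C(11,j)·(2)^j·(t)^(11-j); the t^1 term has j = 10.
C(11,10) = 11.
Coefficient = C(11,10) · 2^10 = 11 · 1024 = 11264.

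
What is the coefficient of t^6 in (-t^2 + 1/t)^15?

-6435

General term: C(15,j)·(-t^2)^j·(1/t)^(15-j), with t-exponent 2j − 1(15−j) = 3j − 15.
Set 3j − 15 = 6: j = 7.
C(15,7) = 6435; (-1)^7 = -1; 1^8 = 1.
Coefficient = 6435 · (-1) · 1 = -6435.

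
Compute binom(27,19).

C(27,19) = C(27,8) by symmetry.
C(27,8) = (27·26·25·24·23·22·21·20) / 8! = 89513424000 / 40320 = 2220075.

2220075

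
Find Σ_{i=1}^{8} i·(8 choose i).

1024

Differentiating (1+x)^8 and setting x=1: Σ i·C(8,i) = 8·2^7 = 1024.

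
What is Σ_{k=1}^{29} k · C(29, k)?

Differentiating (1+x)^29 and setting x=1: Σ k·C(29,k) = 29·2^28 = 7784628224.

7784628224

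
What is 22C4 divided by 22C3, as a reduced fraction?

C(n,k+1)/C(n,k) = (n−k)/(k+1) = (22−3)/(3+1) = 19/4.

19/4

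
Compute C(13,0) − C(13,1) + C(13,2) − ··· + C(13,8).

The partial alternating sum Σ_{k=0}^{8} (−1)^k C(13,k) = (−1)^8 C(12,8) = 495.

495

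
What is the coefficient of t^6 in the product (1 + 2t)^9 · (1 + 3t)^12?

Coefficient of t^6 = Σ_{j} C(9,j)·2^j·C(12,6-j)·3^(6-j) for j from 0 to 6.
= 673596 + 3464208 + 5773680 + 3991680 + 1197504 + 145152 + 5376 = 15251196.

15251196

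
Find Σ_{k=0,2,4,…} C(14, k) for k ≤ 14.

Half of (1+1)^14 + (1−1)^14 gives the even-index sum: 2^13 = 8192.

8192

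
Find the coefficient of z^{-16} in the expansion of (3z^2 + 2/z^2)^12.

608256

General term: C(12,j)·(3z^2)^j·(2/z^2)^(12-j), with z-exponent 2j − 2(12−j) = 4j − 24.
Set 4j − 24 = -16: j = 2.
C(12,2) = 66; 3^2 = 9; 2^10 = 1024.
Coefficient = 66 · 9 · 1024 = 608256.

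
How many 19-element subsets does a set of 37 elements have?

17672631900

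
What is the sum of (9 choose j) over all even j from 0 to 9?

256

Half of (1+1)^9 + (1−1)^9 gives the even-index sum: 2^8 = 256.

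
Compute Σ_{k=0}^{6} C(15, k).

9949

1 + 15 + 105 + 455 + 1365 + 3003 + 5005 = 9949.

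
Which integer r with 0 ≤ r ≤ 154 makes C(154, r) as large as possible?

77

C(154,r) is maximized at r = 154/2 = 77.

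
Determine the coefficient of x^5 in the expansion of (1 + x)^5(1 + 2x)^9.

Coefficient of x^5 = Σ_{j} C(5,j)·1^j·C(9,5-j)·2^(5-j) for j from 0 to 5.
= 4032 + 10080 + 6720 + 1440 + 90 + 1 = 22363.

22363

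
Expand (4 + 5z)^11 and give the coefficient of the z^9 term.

The general term is C(11,j)·(4)^j·(5z)^(11-j); the z^9 term has j = 2.
C(11,2) = 55.
Coefficient = C(11,2) · 4^2 · 5^9 = 55 · 16 · 1953125 = 1718750000.

1718750000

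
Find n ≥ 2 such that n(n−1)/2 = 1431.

54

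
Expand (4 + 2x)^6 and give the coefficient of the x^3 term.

10240

The general term is C(6,j)·(4)^j·(2x)^(6-j); the x^3 term has j = 3.
C(6,3) = 20.
Coefficient = C(6,3) · 4^3 · 2^3 = 20 · 64 · 8 = 10240.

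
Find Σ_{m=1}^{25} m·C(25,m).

Since m·C(25,m) = 25·C(24,m−1), the sum is 25·2^24 = 25·16777216 = 419430400.

419430400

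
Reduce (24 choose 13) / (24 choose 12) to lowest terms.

12/13

C(n,k+1)/C(n,k) = (n−k)/(k+1) = (24−12)/(12+1) = 12/13.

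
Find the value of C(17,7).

19448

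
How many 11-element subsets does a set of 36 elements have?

600805296

C(36,11) = (36·35·34·33·32·31·30·29·28·27·26) / 11! = 23982224839372800 / 39916800 = 600805296.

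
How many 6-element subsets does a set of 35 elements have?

1623160

C(35,6) = (35·34·33·32·31·30) / 6! = 1168675200 / 720 = 1623160.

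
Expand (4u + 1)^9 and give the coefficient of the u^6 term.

344064

The general term is C(9,j)·(4u)^j·(1)^(9-j); the u^6 term has j = 6.
C(9,6) = 84.
Coefficient = C(9,6) · 4^6 = 84 · 4096 = 344064.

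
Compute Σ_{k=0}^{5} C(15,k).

1 + 15 + 105 + 455 + 1365 + 3003 = 4944.

4944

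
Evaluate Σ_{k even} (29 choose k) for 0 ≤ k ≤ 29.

Half of (1+1)^29 + (1−1)^29 gives the even-index sum: 2^28 = 268435456.

268435456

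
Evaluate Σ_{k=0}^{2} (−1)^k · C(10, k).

36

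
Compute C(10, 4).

C(10,4) = (10·9·8·7) / 4! = 5040 / 24 = 210.

210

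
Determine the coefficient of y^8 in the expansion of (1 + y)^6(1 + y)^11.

24310

Coefficient of y^8 = Σ_{j} C(6,j)·C(11,8-j) for j from 0 to 6.
= 165 + 1980 + 6930 + 9240 + 4950 + 990 + 55 = 24310.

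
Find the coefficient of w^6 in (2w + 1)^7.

The general term is C(7,j)·(2w)^j·(1)^(7-j); the w^6 term has j = 6.
C(7,6) = 7.
Coefficient = C(7,6) · 2^6 = 7 · 64 = 448.

448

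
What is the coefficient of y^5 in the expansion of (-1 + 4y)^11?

The general term is C(11,j)·(-1)^j·(4y)^(11-j); the y^5 term has j = 6.
C(11,6) = 462.
Coefficient = C(11,6) · 4^5 = 462 · 1024 = 473088.

473088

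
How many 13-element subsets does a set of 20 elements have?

77520

C(20,13) = C(20,7) by symmetry.
C(20,7) = (20·19·18·17·16·15·14) / 7! = 390700800 / 5040 = 77520.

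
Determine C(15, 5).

3003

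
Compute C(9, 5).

126

C(9,5) = C(9,4) by symmetry.
C(9,4) = (9·8·7·6) / 4! = 3024 / 24 = 126.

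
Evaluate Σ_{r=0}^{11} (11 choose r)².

705432

Σ C(11,r)² is the coefficient of x^11 in (1+x)^11(1+x)^11 = (1+x)^22, i.e. C(22,11) = 705432.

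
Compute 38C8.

C(38,8) = (38·37·36·35·34·33·32·31) / 8! = 1971788797440 / 40320 = 48903492.

48903492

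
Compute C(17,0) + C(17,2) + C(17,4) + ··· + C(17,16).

65536

Even-i terms of row 17 sum to 2^16 = 65536.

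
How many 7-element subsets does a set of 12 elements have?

792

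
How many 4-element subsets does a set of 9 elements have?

126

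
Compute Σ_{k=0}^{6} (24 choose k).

190051

1 + 24 + 276 + 2024 + 10626 + 42504 + 134596 = 190051.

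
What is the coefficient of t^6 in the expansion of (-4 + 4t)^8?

The general term is C(8,j)·(-4)^j·(4t)^(8-j); the t^6 term has j = 2.
C(8,2) = 28.
Coefficient = C(8,2) · (-4)^2 · 4^6 = 28 · 16 · 4096 = 1835008.

1835008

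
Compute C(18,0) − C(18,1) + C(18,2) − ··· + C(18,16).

The partial alternating sum Σ_{k=0}^{16} (−1)^k C(18,k) = (−1)^16 C(17,16) = 17.

17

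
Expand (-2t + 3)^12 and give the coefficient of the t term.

-4251528

The general term is C(12,j)·(-2t)^j·(3)^(12-j); the t^1 term has j = 1.
C(12,1) = 12.
Coefficient = C(12,1) · (-2)^1 · 3^11 = 12 · (-2) · 177147 = -4251528.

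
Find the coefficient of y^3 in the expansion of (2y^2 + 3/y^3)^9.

145152

General term: C(9,j)·(2y^2)^j·(3/y^3)^(9-j), with y-exponent 2j − 3(9−j) = 5j − 27.
Set 5j − 27 = 3: j = 6.
C(9,6) = 84; 2^6 = 64; 3^3 = 27.
Coefficient = 84 · 64 · 27 = 145152.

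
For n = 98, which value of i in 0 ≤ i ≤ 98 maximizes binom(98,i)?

49

C(98,i) is maximized at i = 98/2 = 49.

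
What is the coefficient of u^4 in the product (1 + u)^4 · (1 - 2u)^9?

121

Coefficient of u^4 = Σ_{j} C(4,j)·1^j·C(9,4-j)·(-2)^(4-j) for j from 0 to 4.
= 2016 + (-2688) + 864 + (-72) + 1 = 121.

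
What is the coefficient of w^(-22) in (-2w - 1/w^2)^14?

General term: C(14,j)·(-2w)^j·(-1/w^2)^(14-j), with w-exponent 1j − 2(14−j) = 3j − 28.
Set 3j − 28 = -22: j = 2.
C(14,2) = 91; (-2)^2 = 4; (-1)^12 = 1.
Coefficient = 91 · 4 · 1 = 364.

364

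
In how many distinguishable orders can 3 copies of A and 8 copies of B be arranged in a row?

165

Choose positions for the A's: C(11,3) = 165.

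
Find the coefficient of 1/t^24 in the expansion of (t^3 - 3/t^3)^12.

3897234

General term: C(12,j)·(t^3)^j·(-3/t^3)^(12-j), with t-exponent 3j − 3(12−j) = 6j − 36.
Set 6j − 36 = -24: j = 2.
C(12,2) = 66; 1^2 = 1; (-3)^10 = 59049.
Coefficient = 66 · 1 · 59049 = 3897234.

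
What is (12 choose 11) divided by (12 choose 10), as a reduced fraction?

C(n,k+1)/C(n,k) = (n−k)/(k+1) = (12−10)/(10+1) = 2/11.

2/11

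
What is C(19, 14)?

11628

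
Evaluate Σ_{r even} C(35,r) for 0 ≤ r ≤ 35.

17179869184

Half of (1+1)^35 + (1−1)^35 gives the even-index sum: 2^34 = 17179869184.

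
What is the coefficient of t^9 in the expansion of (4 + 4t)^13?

The general term is C(13,j)·(4)^j·(4t)^(13-j); the t^9 term has j = 4.
C(13,4) = 715.
Coefficient = C(13,4) · 4^4 · 4^9 = 715 · 256 · 262144 = 47982837760.

47982837760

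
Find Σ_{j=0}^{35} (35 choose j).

The entries of row 35 sum to 2^35 = 34359738368.

34359738368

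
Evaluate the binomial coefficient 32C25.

3365856

C(32,25) = C(32,7) by symmetry.
C(32,7) = (32·31·30·29·28·27·26) / 7! = 16963914240 / 5040 = 3365856.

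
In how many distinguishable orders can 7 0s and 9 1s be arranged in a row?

Choose positions for the 0s: C(16,7) = 11440.

11440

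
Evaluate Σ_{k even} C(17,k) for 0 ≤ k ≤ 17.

Half of (1+1)^17 + (1−1)^17 gives the even-index sum: 2^16 = 65536.

65536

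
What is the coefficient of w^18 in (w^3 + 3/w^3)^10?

405

General term: C(10,j)·(w^3)^j·(3/w^3)^(10-j), with w-exponent 3j − 3(10−j) = 6j − 30.
Set 6j − 30 = 18: j = 8.
C(10,8) = 45; 1^8 = 1; 3^2 = 9.
Coefficient = 45 · 1 · 9 = 405.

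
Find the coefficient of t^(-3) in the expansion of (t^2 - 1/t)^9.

-36

General term: C(9,j)·(t^2)^j·(-1/t)^(9-j), with t-exponent 2j − 1(9−j) = 3j − 9.
Set 3j − 9 = -3: j = 2.
C(9,2) = 36; 1^2 = 1; (-1)^7 = -1.
Coefficient = 36 · 1 · (-1) = -36.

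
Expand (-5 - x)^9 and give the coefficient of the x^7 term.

The general term is C(9,j)·(-5)^j·(-x)^(9-j); the x^7 term has j = 2.
C(9,2) = 36.
Coefficient = C(9,2) · (-5)^2 · (-1)^7 = 36 · 25 · (-1) = -900.

-900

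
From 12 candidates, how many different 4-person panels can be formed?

This is C(12,4) = 495.

495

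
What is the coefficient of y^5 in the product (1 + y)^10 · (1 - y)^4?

-38

Coefficient of y^5 = Σ_{j} C(10,j)·1^j·C(4,5-j)·(-1)^(5-j) for j from 1 to 5.
= 10 + (-180) + 720 + (-840) + 252 = -38.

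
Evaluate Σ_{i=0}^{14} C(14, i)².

By Vandermonde's identity, Σ C(14,i)² = C(28,14) = 40116600.

40116600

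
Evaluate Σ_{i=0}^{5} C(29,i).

146596

1 + 29 + 406 + 3654 + 23751 + 118755 = 146596.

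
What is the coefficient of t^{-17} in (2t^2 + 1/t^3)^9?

144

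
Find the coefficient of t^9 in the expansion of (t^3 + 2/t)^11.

General term: C(11,j)·(t^3)^j·(2/t)^(11-j), with t-exponent 3j − 1(11−j) = 4j − 11.
Set 4j − 11 = 9: j = 5.
C(11,5) = 462; 1^5 = 1; 2^6 = 64.
Coefficient = 462 · 1 · 64 = 29568.

29568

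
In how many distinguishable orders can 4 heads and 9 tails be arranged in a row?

Choose positions for the heads: C(13,4) = 715.

715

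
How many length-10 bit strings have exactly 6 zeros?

Choose the 6 positions: C(10,6) = 210.

210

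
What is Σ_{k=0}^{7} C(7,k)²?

By Vandermonde's identity, Σ C(7,k)² = C(14,7) = 3432.

3432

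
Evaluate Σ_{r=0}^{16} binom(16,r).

65536

Setting x = 1 in (1+x)^16 gives Σ C(16,r) = 2^16 = 65536.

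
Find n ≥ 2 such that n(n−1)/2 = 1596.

n(n−1)/2 = 1596 ⇒ n(n−1) = 3192. Since 57·56 = 3192, n = 57.

57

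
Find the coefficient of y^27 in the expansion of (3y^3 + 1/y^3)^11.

General term: C(11,j)·(3y^3)^j·(1/y^3)^(11-j), with y-exponent 3j − 3(11−j) = 6j − 33.
Set 6j − 33 = 27: j = 10.
C(11,10) = 11; 3^10 = 59049; 1^1 = 1.
Coefficient = 11 · 59049 · 1 = 649539.

649539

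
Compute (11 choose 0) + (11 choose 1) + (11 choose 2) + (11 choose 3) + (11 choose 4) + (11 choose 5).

1024

1 + 11 + 55 + 165 + 330 + 462 = 1024.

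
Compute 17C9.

24310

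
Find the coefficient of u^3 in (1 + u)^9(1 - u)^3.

Coefficient of u^3 = Σ_{j} C(9,j)·1^j·C(3,3-j)·(-1)^(3-j) for j from 0 to 3.
= (-1) + 27 + (-108) + 84 = 2.

2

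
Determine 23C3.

1771

C(23,3) = (23·22·21) / 3! = 10626 / 6 = 1771.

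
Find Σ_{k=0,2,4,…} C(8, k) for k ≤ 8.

128

Even-k terms of row 8 sum to 2^7 = 128.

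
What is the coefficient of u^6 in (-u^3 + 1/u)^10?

General term: C(10,j)·(-u^3)^j·(1/u)^(10-j), with u-exponent 3j − 1(10−j) = 4j − 10.
Set 4j − 10 = 6: j = 4.
C(10,4) = 210; (-1)^4 = 1; 1^6 = 1.
Coefficient = 210 · 1 · 1 = 210.

210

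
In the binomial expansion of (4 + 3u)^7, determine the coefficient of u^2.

The general term is C(7,j)·(4)^j·(3u)^(7-j); the u^2 term has j = 5.
C(7,5) = 21.
Coefficient = C(7,5) · 4^5 · 3^2 = 21 · 1024 · 9 = 193536.

193536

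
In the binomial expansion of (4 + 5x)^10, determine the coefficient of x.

The general term is C(10,j)·(4)^j·(5x)^(10-j); the x^1 term has j = 9.
C(10,9) = 10.
Coefficient = C(10,9) · 4^9 · 5^1 = 10 · 262144 · 5 = 13107200.

13107200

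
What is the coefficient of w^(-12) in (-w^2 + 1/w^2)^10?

General term: C(10,j)·(-w^2)^j·(1/w^2)^(10-j), with w-exponent 2j − 2(10−j) = 4j − 20.
Set 4j − 20 = -12: j = 2.
C(10,2) = 45; (-1)^2 = 1; 1^8 = 1.
Coefficient = 45 · 1 · 1 = 45.

45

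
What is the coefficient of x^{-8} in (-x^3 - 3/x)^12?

2125764

General term: C(12,j)·(-x^3)^j·(-3/x)^(12-j), with x-exponent 3j − 1(12−j) = 4j − 12.
Set 4j − 12 = -8: j = 1.
C(12,1) = 12; (-1)^1 = -1; (-3)^11 = -177147.
Coefficient = 12 · (-1) · (-177147) = 2125764.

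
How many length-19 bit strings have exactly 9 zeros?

92378

Choose the 9 positions: C(19,9) = 92378.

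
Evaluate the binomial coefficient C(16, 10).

8008

C(16,10) = C(16,6) by symmetry.
C(16,6) = (16·15·14·13·12·11) / 6! = 5765760 / 720 = 8008.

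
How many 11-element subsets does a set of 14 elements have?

C(14,11) = C(14,3) by symmetry.
C(14,3) = (14·13·12) / 3! = 2184 / 6 = 364.

364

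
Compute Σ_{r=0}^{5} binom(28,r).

1 + 28 + 378 + 3276 + 20475 + 98280 = 122438.

122438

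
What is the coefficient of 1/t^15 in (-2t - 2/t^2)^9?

-4608

General term: C(9,j)·(-2t)^j·(-2/t^2)^(9-j), with t-exponent 1j − 2(9−j) = 3j − 18.
Set 3j − 18 = -15: j = 1.
C(9,1) = 9; (-2)^1 = -2; (-2)^8 = 256.
Coefficient = 9 · (-2) · 256 = -4608.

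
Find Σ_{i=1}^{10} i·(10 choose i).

5120

Differentiating (1+x)^10 and setting x=1: Σ i·C(10,i) = 10·2^9 = 5120.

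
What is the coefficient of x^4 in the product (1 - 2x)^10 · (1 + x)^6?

-85

Coefficient of x^4 = Σ_{j} C(10,j)·(-2)^j·C(6,4-j)·1^(4-j) for j from 0 to 4.
= 15 + (-400) + 2700 + (-5760) + 3360 = -85.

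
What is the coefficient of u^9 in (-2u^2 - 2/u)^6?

384

General term: C(6,j)·(-2u^2)^j·(-2/u)^(6-j), with u-exponent 2j − 1(6−j) = 3j − 6.
Set 3j − 6 = 9: j = 5.
C(6,5) = 6; (-2)^5 = -32; (-2)^1 = -2.
Coefficient = 6 · (-32) · (-2) = 384.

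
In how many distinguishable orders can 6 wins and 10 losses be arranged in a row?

8008

Choose positions for the wins: C(16,6) = 8008.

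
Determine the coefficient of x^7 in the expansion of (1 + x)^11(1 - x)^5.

Coefficient of x^7 = Σ_{j} C(11,j)·1^j·C(5,7-j)·(-1)^(7-j) for j from 2 to 7.
= (-55) + 825 + (-3300) + 4620 + (-2310) + 330 = 110.

110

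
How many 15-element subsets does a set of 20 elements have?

C(20,15) = C(20,5) by symmetry.
C(20,5) = (20·19·18·17·16) / 5! = 1860480 / 120 = 15504.

15504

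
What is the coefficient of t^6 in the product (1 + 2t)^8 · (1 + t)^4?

17584

Coefficient of t^6 = Σ_{j} C(8,j)·2^j·C(4,6-j)·1^(6-j) for j from 2 to 6.
= 112 + 1792 + 6720 + 7168 + 1792 = 17584.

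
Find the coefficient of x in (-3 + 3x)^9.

The general term is C(9,j)·(-3)^j·(3x)^(9-j); the x^1 term has j = 8.
C(9,8) = 9.
Coefficient = C(9,8) · (-3)^8 · 3^1 = 9 · 6561 · 3 = 177147.

177147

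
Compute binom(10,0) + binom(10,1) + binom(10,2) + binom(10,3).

176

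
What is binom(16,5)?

4368

C(16,5) = (16·15·14·13·12) / 5! = 524160 / 120 = 4368.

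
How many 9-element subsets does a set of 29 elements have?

C(29,9) = (29·28·27·26·25·24·23·22·21) / 9! = 3634245014400 / 362880 = 10015005.

10015005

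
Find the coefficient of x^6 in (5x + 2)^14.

The general term is C(14,j)·(5x)^j·(2)^(14-j); the x^6 term has j = 6.
C(14,6) = 3003.
Coefficient = C(14,6) · 5^6 · 2^8 = 3003 · 15625 · 256 = 12012000000.

12012000000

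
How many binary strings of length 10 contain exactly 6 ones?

210

Choose the 6 positions: C(10,6) = 210.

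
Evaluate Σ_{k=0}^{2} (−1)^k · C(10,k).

36

The partial alternating sum Σ_{k=0}^{2} (−1)^k C(10,k) = (−1)^2 C(9,2) = 36.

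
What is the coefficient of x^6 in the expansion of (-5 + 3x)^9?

-7654500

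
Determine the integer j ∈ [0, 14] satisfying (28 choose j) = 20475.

C(28,j) increases on 0 ≤ j ≤ 14. C(28,3) = 3276 and C(28,4) = 20475, so j = 4.

4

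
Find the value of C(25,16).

2042975

C(25,16) = C(25,9) by symmetry.
C(25,9) = (25·24·23·22·21·20·19·18·17) / 9! = 741354768000 / 362880 = 2042975.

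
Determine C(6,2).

C(6,2) = (6·5) / 2! = 30 / 2 = 15.

15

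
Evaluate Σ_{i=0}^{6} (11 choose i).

1 + 11 + 55 + 165 + 330 + 462 + 462 = 1486.

1486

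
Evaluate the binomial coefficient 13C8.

1287

C(13,8) = C(13,5) by symmetry.
C(13,5) = (13·12·11·10·9) / 5! = 154440 / 120 = 1287.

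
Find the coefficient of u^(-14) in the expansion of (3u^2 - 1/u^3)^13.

312741

General term: C(13,j)·(3u^2)^j·(-1/u^3)^(13-j), with u-exponent 2j − 3(13−j) = 5j − 39.
Set 5j − 39 = -14: j = 5.
C(13,5) = 1287; 3^5 = 243; (-1)^8 = 1.
Coefficient = 1287 · 243 · 1 = 312741.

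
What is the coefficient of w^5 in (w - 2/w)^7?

General term: C(7,j)·(w)^j·(-2/w)^(7-j), with w-exponent 1j − 1(7−j) = 2j − 7.
Set 2j − 7 = 5: j = 6.
C(7,6) = 7; 1^6 = 1; (-2)^1 = -2.
Coefficient = 7 · 1 · (-2) = -14.

-14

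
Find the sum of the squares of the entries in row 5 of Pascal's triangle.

Σ C(5,r)² is the coefficient of x^5 in (1+x)^5(1+x)^5 = (1+x)^10, i.e. C(10,5) = 252.

252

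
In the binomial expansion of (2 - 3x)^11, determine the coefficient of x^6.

10777536

The general term is C(11,j)·(2)^j·(-3x)^(11-j); the x^6 term has j = 5.
C(11,5) = 462.
Coefficient = C(11,5) · 2^5 · (-3)^6 = 462 · 32 · 729 = 10777536.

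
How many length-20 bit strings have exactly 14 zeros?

38760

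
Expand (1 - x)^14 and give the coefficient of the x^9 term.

The general term is C(14,j)·(1)^j·(-x)^(14-j); the x^9 term has j = 5.
C(14,5) = 2002.
Coefficient = C(14,5) · (-1)^9 = 2002 · (-1) = -2002.

-2002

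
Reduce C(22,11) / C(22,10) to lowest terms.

12/11

C(n,k+1)/C(n,k) = (n−k)/(k+1) = (22−10)/(10+1) = 12/11.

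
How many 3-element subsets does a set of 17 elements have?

C(17,3) = (17·16·15) / 3! = 4080 / 6 = 680.

680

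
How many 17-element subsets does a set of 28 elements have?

21474180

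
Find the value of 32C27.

C(32,27) = C(32,5) by symmetry.
C(32,5) = (32·31·30·29·28) / 5! = 24165120 / 120 = 201376.

201376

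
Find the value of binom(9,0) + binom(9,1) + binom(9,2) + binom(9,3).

130

1 + 9 + 36 + 84 = 130.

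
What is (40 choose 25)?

C(40,25) = C(40,15) by symmetry.
C(40,15) = (40·39·38·37·36·35·34·33·32·31·30·29·28·27·26) / 15! = 52601652673686724608000 / 1307674368000 = 40225345056.

40225345056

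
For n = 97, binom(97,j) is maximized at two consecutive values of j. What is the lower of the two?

For odd n = 97, C(97,j) peaks at j = (n−1)/2 and (n+1)/2; the lower is 48.

48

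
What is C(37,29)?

38608020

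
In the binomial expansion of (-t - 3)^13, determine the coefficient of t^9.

-57915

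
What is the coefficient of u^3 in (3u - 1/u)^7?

General term: C(7,j)·(3u)^j·(-1/u)^(7-j), with u-exponent 1j − 1(7−j) = 2j − 7.
Set 2j − 7 = 3: j = 5.
C(7,5) = 21; 3^5 = 243; (-1)^2 = 1.
Coefficient = 21 · 243 · 1 = 5103.

5103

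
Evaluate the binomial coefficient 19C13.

27132

C(19,13) = C(19,6) by symmetry.
C(19,6) = (19·18·17·16·15·14) / 6! = 19535040 / 720 = 27132.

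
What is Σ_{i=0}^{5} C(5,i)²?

252

By Vandermonde's identity, Σ C(5,i)² = C(10,5) = 252.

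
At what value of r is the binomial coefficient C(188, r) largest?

C(188,r) is maximized at r = 188/2 = 94.

94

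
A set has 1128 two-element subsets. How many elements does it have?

n(n−1)/2 = 1128 ⇒ n(n−1) = 2256. Since 48·47 = 2256, n = 48.

48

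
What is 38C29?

163011640

C(38,29) = C(38,9) by symmetry.
C(38,9) = (38·37·36·35·34·33·32·31·30) / 9! = 59153663923200 / 362880 = 163011640.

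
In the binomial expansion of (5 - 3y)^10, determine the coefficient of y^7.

-32805000

The general term is C(10,j)·(5)^j·(-3y)^(10-j); the y^7 term has j = 3.
C(10,3) = 120.
Coefficient = C(10,3) · 5^3 · (-3)^7 = 120 · 125 · (-2187) = -32805000.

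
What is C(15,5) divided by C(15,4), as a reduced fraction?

C(n,k+1)/C(n,k) = (n−k)/(k+1) = (15−4)/(4+1) = 11/5.

11/5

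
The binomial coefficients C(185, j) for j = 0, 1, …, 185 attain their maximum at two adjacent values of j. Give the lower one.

92

For odd n = 185, C(185,j) peaks at j = (n−1)/2 and (n+1)/2; the lower is 92.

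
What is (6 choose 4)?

C(6,4) = C(6,2) by symmetry.
C(6,2) = (6·5) / 2! = 30 / 2 = 15.

15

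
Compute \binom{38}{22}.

22239974430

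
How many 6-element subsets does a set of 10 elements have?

C(10,6) = C(10,4) by symmetry.
C(10,4) = (10·9·8·7) / 4! = 5040 / 24 = 210.

210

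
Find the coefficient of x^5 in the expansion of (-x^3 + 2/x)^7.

-560

General term: C(7,j)·(-x^3)^j·(2/x)^(7-j), with x-exponent 3j − 1(7−j) = 4j − 7.
Set 4j − 7 = 5: j = 3.
C(7,3) = 35; (-1)^3 = -1; 2^4 = 16.
Coefficient = 35 · (-1) · 16 = -560.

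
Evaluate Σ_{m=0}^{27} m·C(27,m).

1811939328

Since m·C(27,m) = 27·C(26,m−1), the sum is 27·2^26 = 27·67108864 = 1811939328.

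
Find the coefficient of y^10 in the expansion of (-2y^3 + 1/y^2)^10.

13440

General term: C(10,j)·(-2y^3)^j·(1/y^2)^(10-j), with y-exponent 3j − 2(10−j) = 5j − 20.
Set 5j − 20 = 10: j = 6.
C(10,6) = 210; (-2)^6 = 64; 1^4 = 1.
Coefficient = 210 · 64 · 1 = 13440.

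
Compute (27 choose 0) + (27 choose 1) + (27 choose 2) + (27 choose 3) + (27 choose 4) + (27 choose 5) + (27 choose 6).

1 + 27 + 351 + 2925 + 17550 + 80730 + 296010 = 397594.

397594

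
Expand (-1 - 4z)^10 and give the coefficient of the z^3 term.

The general term is C(10,j)·(-1)^j·(-4z)^(10-j); the z^3 term has j = 7.
C(10,7) = 120.
Coefficient = C(10,7) · (-1)^7 · (-4)^3 = 120 · (-1) · (-64) = 7680.

7680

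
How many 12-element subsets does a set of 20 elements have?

C(20,12) = C(20,8) by symmetry.
C(20,8) = (20·19·18·17·16·15·14·13) / 8! = 5079110400 / 40320 = 125970.

125970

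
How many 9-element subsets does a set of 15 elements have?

5005

C(15,9) = C(15,6) by symmetry.
C(15,6) = (15·14·13·12·11·10) / 6! = 3603600 / 720 = 5005.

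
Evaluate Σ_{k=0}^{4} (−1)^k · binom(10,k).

126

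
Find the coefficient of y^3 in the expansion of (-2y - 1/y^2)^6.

192

General term: C(6,j)·(-2y)^j·(-1/y^2)^(6-j), with y-exponent 1j − 2(6−j) = 3j − 12.
Set 3j − 12 = 3: j = 5.
C(6,5) = 6; (-2)^5 = -32; (-1)^1 = -1.
Coefficient = 6 · (-32) · (-1) = 192.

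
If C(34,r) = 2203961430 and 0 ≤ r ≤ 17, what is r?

16

C(34,r) increases on 0 ≤ r ≤ 17. C(34,15) = 1855967520 and C(34,16) = 2203961430, so r = 16.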